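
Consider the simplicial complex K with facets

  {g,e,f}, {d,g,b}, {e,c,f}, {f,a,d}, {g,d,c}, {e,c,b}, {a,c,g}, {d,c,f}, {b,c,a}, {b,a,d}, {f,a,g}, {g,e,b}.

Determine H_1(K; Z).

K has 7 vertices, 18 edges, 12 triangles.
rank ∂_1 = 6, rank ∂_2 = 12 ⇒ b_1 = 18 − 6 − 12 = 0; ∂_2 has invariant factor(s) [2] giving torsion. So H_1 = Z/2.

H_1 = Z/2.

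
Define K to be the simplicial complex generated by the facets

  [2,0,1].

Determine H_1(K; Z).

H_1 = 0.

Order the vertices as 0 < 1 < 2. Listing each simplex with vertices in this order, K has dimension 2 with simplices:

  0-simplices (3): [0], [1], [2]
  1-simplices (3): [0,1], [0,2], [1,2]
  2-simplices (1): [0,1,2]

so the chain groups are C_0 ≅ Z^3, C_1 ≅ Z^3, C_2 ≅ Z^1.

Boundary ∂_1: C_1 → C_0 sends each edge [p,q] (with p < q) to q − p.
This gives a 3×3 integer matrix of rank 2; reducing to Smith normal form yields diagonal entries (1,1).

The boundary map ∂_2: C_2 → C_1 maps a triangle to the signed sum of its edges. For instance
  ∂[0,1,2] = [1,2] − [0,2] + [0,1].
As a 3×1 matrix over Z this has rank 1, with invariant factors (1).

Now H_k = ker ∂_k / im ∂_{k+1}, so:

  H_1: rank ker ∂_1 − rank ∂_2 = (3 − 2) − 1 = 0, and the invariant factors of ∂_2 are all 1, so H_1 = 0.

(K is a triangulation of the 2-simplex.)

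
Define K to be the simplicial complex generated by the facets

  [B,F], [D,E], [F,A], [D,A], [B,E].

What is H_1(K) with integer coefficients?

H_1 ≅ Z.

Fix the vertex order A < B < D < E < F and write every simplex with vertices in increasing order. Then dim K = 1 and the simplices of K are:

  0-simplices (5): A, B, D, E, F
  1-simplices (5): AD, AF, BE, BF, DE

Hence C_0 ≅ Z^5, C_1 ≅ Z^5.

Boundary ∂_1: C_1 → C_0 maps an edge to its endpoints' difference, ∂[p,q] = q − p. For instance
  ∂BE = E − B.
This gives a 5×5 integer matrix of rank 4; reducing to Smith normal form yields diagonal entries (1,1,1,1).

Computing H_k = (kernel of ∂_k) / (image of ∂_{k+1}):

  H_1: rank ker ∂_1 − rank ∂_2 = (5 − 4) − 0 = 1, and there is no ∂_2, so H_1 = Z.

(K is a triangulation of the circle S^1.)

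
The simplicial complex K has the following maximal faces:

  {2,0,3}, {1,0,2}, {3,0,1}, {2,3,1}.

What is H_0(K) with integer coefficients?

Order the vertices as 0 < 1 < 2 < 3. Listing each simplex with vertices in this order, K has dimension 2 with simplices:

  0-simplices (4): [0], [1], [2], [3]
  1-simplices (6): [0,1], [0,2], [0,3], [1,2], [1,3], [2,3]
  2-simplices (4): [0,1,2], [0,1,3], [0,2,3], [1,2,3]

so the chain groups are C_0 ≅ Z^4, C_1 ≅ Z^6, C_2 ≅ Z^4.

The boundary map ∂_1: C_1 → C_0 sends each edge [p,q] (with p < q) to q − p. For instance
  ∂[1,3] = [3] − [1].
As a 4×6 matrix over Z this has rank 3, with invariant factors (1,1,1).

Boundary ∂_2: C_2 → C_1 sends each 2-simplex [p,q,r] to [q,r] − [p,r] + [p,q]. For instance
  ∂[0,2,3] = [2,3] − [0,3] + [0,2],
  ∂[1,2,3] = [2,3] − [1,3] + [1,2].
This gives a 6×4 integer matrix of rank 3; reducing to Smith normal form yields diagonal entries (1,1,1).

Reading off H_k = ker ∂_k / im ∂_{k+1}:

  H_0: rank C_0 − rank ∂_1 = 4 − 3 = 1, and the invariant factors of ∂_1 are all 1, so H_0 ≅ Z.

(K is a triangulation of the 2-sphere S^2.)

H_0 = Z.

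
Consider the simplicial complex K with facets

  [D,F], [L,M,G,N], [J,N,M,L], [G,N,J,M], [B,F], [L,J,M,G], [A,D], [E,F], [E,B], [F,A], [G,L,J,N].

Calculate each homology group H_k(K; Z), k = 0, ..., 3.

Order the vertices as A < B < D < E < F < G < J < L < M < N. Listing each simplex with vertices in this order, K has dimension 3 with simplices:

  0-simplices (10): A, B, D, E, F, G, J, L, M, N
  1-simplices (16): AD, AF, BE, BF, DF, EF, GJ, GL, GM, GN, JL, JM, JN, LM, LN, MN
  2-simplices (10): GJL, GJM, GJN, GLM, GLN, GMN, JLM, JLN, JMN, LMN
  3-simplices (5): GJLM, GJLN, GJMN, GLMN, JLMN

Hence C_0 ≅ Z^10, C_1 ≅ Z^16, C_2 ≅ Z^10, C_3 ≅ Z^5.

Boundary ∂_1: C_1 → C_0 is given by ∂[p,q] = [q] − [p]. For instance
  ∂BE = E − B.
The resulting 10×16 matrix has rank 8, and its Smith normal form has invariant factors (1,1,1,1,1,1,1,1).

∂_2: C_2 → C_1 sends each 2-simplex [p,q,r] to [q,r] − [p,r] + [p,q]. For instance
  ∂GLN = LN − GN + GL,
  ∂GMN = MN − GN + GM.
The 16×10 boundary matrix has rank 6 and Smith normal form diag(1,1,1,1,1,1).

∂_3: C_3 → C_2 sends each 3-simplex σ to the alternating sum Σ_i (−1)^i (σ with its i-th vertex removed). For instance
  ∂GJLM = JLM − GLM + GJM − GJL,
  ∂JLMN = LMN − JMN + JLN − JLM.
The 10×5 boundary matrix has rank 4 and Smith normal form diag(1,1,1,1).

Now H_k = ker ∂_k / im ∂_{k+1}, so:

  H_0: rank C_0 − rank ∂_1 = 10 − 8 = 2, and the invariant factors of ∂_1 are all 1, so H_0 = Z^2.
  H_1: rank ker ∂_1 − rank ∂_2 = (16 − 8) − 6 = 2, and the invariant factors of ∂_2 are all 1, so H_1 = Z^2.
  H_2: rank ker ∂_2 − rank ∂_3 = (10 − 6) − 4 = 0, and the invariant factors of ∂_3 are all 1, so H_2 = 0.
  H_3: rank ker ∂_3 − rank ∂_4 = (5 − 4) − 0 = 1, and there is no ∂_4, so H_3 = Z.

As a check, the Euler characteristic is 10 − 16 + 10 − 5 = -1, which agrees with 2 − 2 + 0 − 1 = -1.
(K is a triangulation of the disjoint union of the 3-sphere S^3 and a wedge of 2 circles.)

H_0 ≅ Z^2,  H_1 ≅ Z^2,  H_2 = 0,  H_3 ≅ Z.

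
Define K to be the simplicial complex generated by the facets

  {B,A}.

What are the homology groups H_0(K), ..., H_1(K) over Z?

Order the vertices as A < B. Listing each simplex with vertices in this order, K has dimension 1 with simplices:

  0-simplices (2): A, B
  1-simplices (1): AB

Hence C_0 ≅ Z^2, C_1 ≅ Z^1.

The boundary map ∂_1: C_1 → C_0 is given by ∂[p,q] = [q] − [p]. For instance
  ∂AB = B − A.
As a 2×1 matrix over Z this has rank 1, with invariant factors (1).

Computing H_k = (kernel of ∂_k) / (image of ∂_{k+1}):

  H_0: rank C_0 − rank ∂_1 = 2 − 1 = 1, and the invariant factors of ∂_1 are all 1, so H_0 ≅ Z.
  H_1: rank ker ∂_1 − rank ∂_2 = (1 − 1) − 0 = 0, and there is no ∂_2, so H_1 ≅ 0.

As a check, the Euler characteristic is 2 − 1 = 1, which agrees with 1 − 0 = 1.

H_0 ≅ Z,  H_1 = 0.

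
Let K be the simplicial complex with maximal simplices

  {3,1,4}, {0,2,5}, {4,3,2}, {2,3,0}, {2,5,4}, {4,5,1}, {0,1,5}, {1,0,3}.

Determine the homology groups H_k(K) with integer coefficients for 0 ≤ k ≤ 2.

H_0 ≅ Z,  H_1 = 0,  H_2 ≅ Z.

We work with the vertex ordering 0 < 1 < 2 < 3 < 4 < 5. The simplices of K, each written with vertices in increasing order, are:

  0-simplices (6): [0], [1], [2], [3], [4], [5]
  1-simplices (12): [0,1], [0,2], [0,3], [0,5], [1,3], [1,4], [1,5], [2,3], [2,4], [2,5], [3,4], [4,5]
  2-simplices (8): [0,1,3], [0,1,5], [0,2,3], [0,2,5], [1,3,4], [1,4,5], [2,3,4], [2,4,5]

giving chain groups C_0 ≅ Z^6, C_1 ≅ Z^12, C_2 ≅ Z^8.

The boundary map ∂_1: C_1 → C_0 is given by ∂[p,q] = [q] − [p]. For instance
  ∂[2,4] = [4] − [2].
As a 6×12 matrix over Z this has rank 5, with invariant factors (1,1,1,1,1).

The boundary map ∂_2: C_2 → C_1 acts by ∂[p,q,r] = [q,r] − [p,r] + [p,q]. For instance
  ∂[0,1,5] = [1,5] − [0,5] + [0,1],
  ∂[1,4,5] = [4,5] − [1,5] + [1,4].
This gives a 12×8 integer matrix of rank 7; reducing to Smith normal form yields diagonal entries (1,1,1,1,1,1,1).

Now H_k = ker ∂_k / im ∂_{k+1}, so:

  H_0: rank C_0 − rank ∂_1 = 6 − 5 = 1, and the invariant factors of ∂_1 are all 1, so H_0 ≅ Z.
  H_1: rank ker ∂_1 − rank ∂_2 = (12 − 5) − 7 = 0, and the invariant factors of ∂_2 are all 1, so H_1 ≅ 0.
  H_2: rank ker ∂_2 − rank ∂_3 = (8 − 7) − 0 = 1, and there is no ∂_3, so H_2 ≅ Z.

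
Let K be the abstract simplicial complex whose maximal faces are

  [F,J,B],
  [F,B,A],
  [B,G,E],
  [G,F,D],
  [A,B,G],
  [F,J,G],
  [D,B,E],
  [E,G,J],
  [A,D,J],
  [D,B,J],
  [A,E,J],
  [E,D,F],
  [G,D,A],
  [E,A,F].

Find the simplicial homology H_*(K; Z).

K has 7 vertices, 21 edges, 14 triangles.
rank ∂_0 = 0, rank ∂_1 = 6 ⇒ b_0 = 7 − 0 − 6 = 1; all invariant factors of ∂_1 are 1 so no torsion. So H_0 ≅ Z.
rank ∂_1 = 6, rank ∂_2 = 13 ⇒ b_1 = 21 − 6 − 13 = 2; all invariant factors of ∂_2 are 1 so no torsion. So H_1 ≅ Z^2.
rank ∂_2 = 13, rank ∂_3 = 0 ⇒ b_2 = 14 − 13 − 0 = 1. So H_2 ≅ Z.

H_0 = Z,  H_1 = Z^2,  H_2 = Z.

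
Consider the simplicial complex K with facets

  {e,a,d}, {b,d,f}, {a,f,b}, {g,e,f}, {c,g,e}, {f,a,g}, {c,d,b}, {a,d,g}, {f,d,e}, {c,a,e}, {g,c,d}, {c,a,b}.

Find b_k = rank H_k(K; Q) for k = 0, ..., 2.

b_0 = 1, b_1 = 0, b_2 = 0.

K has 7 vertices, 18 edges, 12 triangles.
rank ∂_0 = 0, rank ∂_1 = 6 ⇒ b_0 = 7 − 0 − 6 = 1; all invariant factors of ∂_1 are 1 so no torsion. So H_0 = Z.
rank ∂_1 = 6, rank ∂_2 = 12 ⇒ b_1 = 18 − 6 − 12 = 0; ∂_2 has invariant factor(s) [2] giving torsion. So H_1 = Z_2.
rank ∂_2 = 12, rank ∂_3 = 0 ⇒ b_2 = 12 − 12 − 0 = 0. So H_2 = 0.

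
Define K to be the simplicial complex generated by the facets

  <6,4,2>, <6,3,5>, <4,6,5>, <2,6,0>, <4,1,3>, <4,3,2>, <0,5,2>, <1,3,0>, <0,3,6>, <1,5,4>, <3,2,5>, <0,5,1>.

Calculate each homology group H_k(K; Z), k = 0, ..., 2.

H_0 ≅ Z,  H_1 ≅ Z/2,  H_2 = 0.

Order the vertices as 0 < 1 < 2 < 3 < 4 < 5 < 6. Listing each simplex with vertices in this order, K has dimension 2 with simplices:

  0-simplices (7): [0], [1], [2], [3], [4], [5], [6]
  1-simplices (18): [0,1], [0,2], [0,3], [0,5], [0,6], [1,3], [1,4], [1,5], [2,3], [2,4], [2,5], [2,6], [3,4], [3,5], [3,6], [4,5], [4,6], [5,6]
  2-simplices (12): [0,1,3], [0,1,5], [0,2,5], [0,2,6], [0,3,6], [1,3,4], [1,4,5], [2,3,4], [2,3,5], [2,4,6], [3,5,6], [4,5,6]

so the chain groups are C_0 ≅ Z^7, C_1 ≅ Z^18, C_2 ≅ Z^12.

∂_1: C_1 → C_0 sends each edge [p,q] (with p < q) to q − p. For instance
  ∂[0,5] = [5] − [0].
As a 7×18 matrix over Z this has rank 6, with invariant factors (1,1,1,1,1,1).

Boundary ∂_2: C_2 → C_1 sends each 2-simplex [p,q,r] to [q,r] − [p,r] + [p,q]. For instance
  ∂[0,2,6] = [2,6] − [0,6] + [0,2],
  ∂[2,3,5] = [3,5] − [2,5] + [2,3].
The 18×12 boundary matrix has rank 12 and Smith normal form diag(1,1,1,1,1,1,1,1,1,1,1,2).

Reading off H_k = ker ∂_k / im ∂_{k+1}:

  H_0: rank C_0 − rank ∂_1 = 7 − 6 = 1, and the invariant factors of ∂_1 are all 1, so H_0 = Z.
  H_1: rank ker ∂_1 − rank ∂_2 = (18 − 6) − 12 = 0, and ∂_2 has invariant factor 2 > 1, so H_1 = Z/2.
  H_2: rank ker ∂_2 − rank ∂_3 = (12 − 12) − 0 = 0, and there is no ∂_3, so H_2 = 0.

As a check, the Euler characteristic is 7 − 18 + 12 = 1, which agrees with 1 − 0 + 0 = 1.
(K is a triangulation of the real projective plane RP^2.)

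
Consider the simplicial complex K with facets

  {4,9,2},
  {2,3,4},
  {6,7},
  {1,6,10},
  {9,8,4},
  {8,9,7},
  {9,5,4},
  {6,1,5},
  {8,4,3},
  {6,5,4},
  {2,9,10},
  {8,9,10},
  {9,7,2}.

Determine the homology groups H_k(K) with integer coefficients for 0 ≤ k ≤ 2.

H_0 ≅ Z,  H_1 ≅ Z^2,  H_2 = 0.

We work with the vertex ordering 1 < 2 < 3 < 4 < 5 < 6 < 7 < 8 < 9 < 10. The simplices of K, each written with vertices in increasing order, are:

  0-simplices (10): [1], [2], [3], [4], [5], [6], [7], [8], [9], [10]
  1-simplices (23): (23 of them)
  2-simplices (12): [1,5,6], [1,6,10], [2,3,4], [2,4,9], [2,7,9], [2,9,10], [3,4,8], [4,5,6], [4,5,9], [4,8,9], [7,8,9], [8,9,10]

Hence C_0 ≅ Z^10, C_1 ≅ Z^23, C_2 ≅ Z^12.

∂_1: C_1 → C_0 sends each edge [p,q] (with p < q) to q − p. For instance
  ∂[4,9] = [9] − [4].
The resulting 10×23 matrix has rank 9, and its Smith normal form has invariant factors (1,1,1,1,1,1,1,1,1).

Boundary ∂_2: C_2 → C_1 sends each 2-simplex [p,q,r] to [q,r] − [p,r] + [p,q]. For instance
  ∂[2,3,4] = [3,4] − [2,4] + [2,3],
  ∂[4,5,9] = [5,9] − [4,9] + [4,5].
The resulting 23×12 matrix has rank 12, and its Smith normal form has invariant factors (1,1,1,1,1,1,1,1,1,1,1,1).

Now H_k = ker ∂_k / im ∂_{k+1}, so:

  H_0: rank C_0 − rank ∂_1 = 10 − 9 = 1, and the invariant factors of ∂_1 are all 1, so H_0 = Z.
  H_1: rank ker ∂_1 − rank ∂_2 = (23 − 9) − 12 = 2, and the invariant factors of ∂_2 are all 1, so H_1 = Z^2.
  H_2: rank ker ∂_2 − rank ∂_3 = (12 − 12) − 0 = 0, and there is no ∂_3, so H_2 = 0.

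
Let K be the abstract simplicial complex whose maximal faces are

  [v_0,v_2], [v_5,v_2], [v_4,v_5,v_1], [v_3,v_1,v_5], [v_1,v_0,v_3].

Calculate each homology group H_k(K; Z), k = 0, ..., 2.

Fix the vertex order v_0 < v_1 < v_2 < v_3 < v_4 < v_5 and write every simplex with vertices in increasing order. Then dim K = 2 and the simplices of K are:

  0-simplices (6): [v_0], [v_1], [v_2], [v_3], [v_4], [v_5]
  1-simplices (9): [v_0,v_1], [v_0,v_2], [v_0,v_3], [v_1,v_3], [v_1,v_4], [v_1,v_5], [v_2,v_5], [v_3,v_5], [v_4,v_5]
  2-simplices (3): [v_0,v_1,v_3], [v_1,v_3,v_5], [v_1,v_4,v_5]

so the chain groups are C_0 ≅ Z^6, C_1 ≅ Z^9, C_2 ≅ Z^3.

∂_1: C_1 → C_0 sends each edge [p,q] (with p < q) to q − p. For instance
  ∂[v_0,v_2] = [v_2] − [v_0].
The resulting 6×9 matrix has rank 5, and its Smith normal form has invariant factors (1,1,1,1,1).

∂_2: C_2 → C_1 acts by ∂[p,q,r] = [q,r] − [p,r] + [p,q]. For instance
  ∂[v_0,v_1,v_3] = [v_1,v_3] − [v_0,v_3] + [v_0,v_1],
  ∂[v_1,v_4,v_5] = [v_4,v_5] − [v_1,v_5] + [v_1,v_4].
This gives a 9×3 integer matrix of rank 3; reducing to Smith normal form yields diagonal entries (1,1,1).

From H_k ≅ ker(∂_k) / im(∂_{k+1}) we obtain:

  H_0: rank C_0 − rank ∂_1 = 6 − 5 = 1, and the invariant factors of ∂_1 are all 1, so H_0 = Z.
  H_1: rank ker ∂_1 − rank ∂_2 = (9 − 5) − 3 = 1, and the invariant factors of ∂_2 are all 1, so H_1 = Z.
  H_2: rank ker ∂_2 − rank ∂_3 = (3 − 3) − 0 = 0, and there is no ∂_3, so H_2 = 0.

As a check, the Euler characteristic is 6 − 9 + 3 = 0, which agrees with 1 − 1 + 0 = 0.

H_0 ≅ Z,  H_1 ≅ Z,  H_2 = 0.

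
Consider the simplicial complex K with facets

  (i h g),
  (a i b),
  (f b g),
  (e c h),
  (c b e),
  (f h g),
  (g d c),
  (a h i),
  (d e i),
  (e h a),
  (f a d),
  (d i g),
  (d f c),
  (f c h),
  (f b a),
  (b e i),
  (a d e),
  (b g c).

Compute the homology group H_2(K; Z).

H_2 = 0.

Take the total order a < b < c < d < e < f < g < h < i on the vertex set. Then K (dimension 2) consists of the simplices:

  0-simplices (9): a, b, c, d, e, f, g, h, i
  1-simplices (27): ab, ad, ae, af, ah, ai, bc, be, bf, bg, bi, cd, ce, cf, cg, ch, de, df, dg, di, eh, ei, fg, fh, gh, gi, hi
  2-simplices (18): abf, abi, ade, adf, aeh, ahi, bce, bcg, bei, bfg, cdf, cdg, ceh, cfh, dei, dgi, fgh, ghi

Hence C_0 ≅ Z^9, C_1 ≅ Z^27, C_2 ≅ Z^18.

The boundary map ∂_1: C_1 → C_0 maps an edge to its endpoints' difference, ∂[p,q] = q − p.
As a 9×27 matrix over Z this has rank 8, with invariant factors (1,1,1,1,1,1,1,1).

∂_2: C_2 → C_1 sends each 2-simplex [p,q,r] to [q,r] − [p,r] + [p,q]. For instance
  ∂adf = df − af + ad,
  ∂cdf = df − cf + cd.
The 27×18 boundary matrix has rank 18 and Smith normal form diag(1,1,1,1,1,1,1,1,1,1,1,1,1,1,1,1,1,2).

Reading off H_k = ker ∂_k / im ∂_{k+1}:

  H_2: rank ker ∂_2 − rank ∂_3 = (18 − 18) − 0 = 0, and there is no ∂_3, so H_2 ≅ 0.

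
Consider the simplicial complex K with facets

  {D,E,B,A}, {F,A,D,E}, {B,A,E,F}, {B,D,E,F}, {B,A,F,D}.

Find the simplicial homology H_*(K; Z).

Fix the vertex order A < B < D < E < F and write every simplex with vertices in increasing order. Then dim K = 3 and the simplices of K are:

  0-simplices (5): A, B, D, E, F
  1-simplices (10): AB, AD, AE, AF, BD, BE, BF, DE, DF, EF
  2-simplices (10): ABD, ABE, ABF, ADE, ADF, AEF, BDE, BDF, BEF, DEF
  3-simplices (5): ABDE, ABDF, ABEF, ADEF, BDEF

Hence C_0 ≅ Z^5, C_1 ≅ Z^10, C_2 ≅ Z^10, C_3 ≅ Z^5.

The boundary map ∂_1: C_1 → C_0 maps an edge to its endpoints' difference, ∂[p,q] = q − p.
This gives a 5×10 integer matrix of rank 4; reducing to Smith normal form yields diagonal entries (1,1,1,1).

Boundary ∂_2: C_2 → C_1 maps a triangle to the signed sum of its edges. For instance
  ∂BDF = DF − BF + BD,
  ∂BEF = EF − BF + BE.
As a 10×10 matrix over Z this has rank 6, with invariant factors (1,1,1,1,1,1).

The boundary map ∂_3: C_3 → C_2 sends each 3-simplex σ to the alternating sum Σ_i (−1)^i (σ with its i-th vertex removed). For instance
  ∂ABDF = BDF − ADF + ABF − ABD,
  ∂BDEF = DEF − BEF + BDF − BDE.
As a 10×5 matrix over Z this has rank 4, with invariant factors (1,1,1,1).

Now H_k = ker ∂_k / im ∂_{k+1}, so:

  H_0: rank C_0 − rank ∂_1 = 5 − 4 = 1, and the invariant factors of ∂_1 are all 1, so H_0 = Z.
  H_1: rank ker ∂_1 − rank ∂_2 = (10 − 4) − 6 = 0, and the invariant factors of ∂_2 are all 1, so H_1 = 0.
  H_2: rank ker ∂_2 − rank ∂_3 = (10 − 6) − 4 = 0, and the invariant factors of ∂_3 are all 1, so H_2 = 0.
  H_3: rank ker ∂_3 − rank ∂_4 = (5 − 4) − 0 = 1, and there is no ∂_4, so H_3 = Z.

(K is a triangulation of the 3-sphere S^3.)

H_0 = Z,  H_1 = 0,  H_2 = 0,  H_3 = Z.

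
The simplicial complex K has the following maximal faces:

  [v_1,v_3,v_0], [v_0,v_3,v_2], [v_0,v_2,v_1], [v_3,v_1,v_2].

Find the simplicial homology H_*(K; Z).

Order the vertices as v_0 < v_1 < v_2 < v_3. Listing each simplex with vertices in this order, K has dimension 2 with simplices:

  0-simplices (4): [v_0], [v_1], [v_2], [v_3]
  1-simplices (6): [v_0,v_1], [v_0,v_2], [v_0,v_3], [v_1,v_2], [v_1,v_3], [v_2,v_3]
  2-simplices (4): [v_0,v_1,v_2], [v_0,v_1,v_3], [v_0,v_2,v_3], [v_1,v_2,v_3]

so the chain groups are C_0 ≅ Z^4, C_1 ≅ Z^6, C_2 ≅ Z^4.

∂_1: C_1 → C_0 sends each edge [p,q] (with p < q) to q − p. For instance
  ∂[v_0,v_2] = [v_2] − [v_0].
As a 4×6 matrix over Z this has rank 3, with invariant factors (1,1,1).

The boundary map ∂_2: C_2 → C_1 maps a triangle to the signed sum of its edges. For instance
  ∂[v_1,v_2,v_3] = [v_2,v_3] − [v_1,v_3] + [v_1,v_2],
  ∂[v_0,v_1,v_2] = [v_1,v_2] − [v_0,v_2] + [v_0,v_1].
As a 6×4 matrix over Z this has rank 3, with invariant factors (1,1,1).

Computing H_k = (kernel of ∂_k) / (image of ∂_{k+1}):

  H_0: rank C_0 − rank ∂_1 = 4 − 3 = 1, and the invariant factors of ∂_1 are all 1, so H_0 ≅ Z.
  H_1: rank ker ∂_1 − rank ∂_2 = (6 − 3) − 3 = 0, and the invariant factors of ∂_2 are all 1, so H_1 ≅ 0.
  H_2: rank ker ∂_2 − rank ∂_3 = (4 − 3) − 0 = 1, and there is no ∂_3, so H_2 ≅ Z.

(K is a triangulation of the 2-sphere S^2.)

H_0 ≅ Z,  H_1 = 0,  H_2 ≅ Z.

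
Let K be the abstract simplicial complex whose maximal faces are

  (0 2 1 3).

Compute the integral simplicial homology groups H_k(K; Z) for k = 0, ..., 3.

H_0 ≅ Z,  H_1 = 0,  H_2 = 0,  H_3 = 0.

Fix the vertex order 0 < 1 < 2 < 3 and write every simplex with vertices in increasing order. Then dim K = 3 and the simplices of K are:

  0-simplices (4): [0], [1], [2], [3]
  1-simplices (6): [0,1], [0,2], [0,3], [1,2], [1,3], [2,3]
  2-simplices (4): [0,1,2], [0,1,3], [0,2,3], [1,2,3]
  3-simplices (1): [0,1,2,3]

so the chain groups are C_0 ≅ Z^4, C_1 ≅ Z^6, C_2 ≅ Z^4, C_3 ≅ Z^1.

The boundary map ∂_1: C_1 → C_0 maps an edge to its endpoints' difference, ∂[p,q] = q − p. For instance
  ∂[0,2] = [2] − [0].
The resulting 4×6 matrix has rank 3, and its Smith normal form has invariant factors (1,1,1).

∂_2: C_2 → C_1 sends each 2-simplex [p,q,r] to [q,r] − [p,r] + [p,q]. For instance
  ∂[1,2,3] = [2,3] − [1,3] + [1,2],
  ∂[0,1,2] = [1,2] − [0,2] + [0,1].
The 6×4 boundary matrix has rank 3 and Smith normal form diag(1,1,1).

Boundary ∂_3: C_3 → C_2 sends each 3-simplex σ to the alternating sum Σ_i (−1)^i (σ with its i-th vertex removed). For instance
  ∂[0,1,2,3] = [1,2,3] − [0,2,3] + [0,1,3] − [0,1,2].
This gives a 4×1 integer matrix of rank 1; reducing to Smith normal form yields diagonal entries (1).

Reading off H_k = ker ∂_k / im ∂_{k+1}:

  H_0: rank C_0 − rank ∂_1 = 4 − 3 = 1, and the invariant factors of ∂_1 are all 1, so H_0 = Z.
  H_1: rank ker ∂_1 − rank ∂_2 = (6 − 3) − 3 = 0, and the invariant factors of ∂_2 are all 1, so H_1 = 0.
  H_2: rank ker ∂_2 − rank ∂_3 = (4 − 3) − 1 = 0, and the invariant factors of ∂_3 are all 1, so H_2 = 0.
  H_3: rank ker ∂_3 − rank ∂_4 = (1 − 1) − 0 = 0, and there is no ∂_4, so H_3 = 0.

As a check, the Euler characteristic is 4 − 6 + 4 − 1 = 1, which agrees with 1 − 0 + 0 − 0 = 1.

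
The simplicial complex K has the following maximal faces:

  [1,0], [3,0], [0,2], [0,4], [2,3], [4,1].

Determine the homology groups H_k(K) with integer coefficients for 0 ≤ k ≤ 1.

We work with the vertex ordering 0 < 1 < 2 < 3 < 4. The simplices of K, each written with vertices in increasing order, are:

  0-simplices (5): [0], [1], [2], [3], [4]
  1-simplices (6): [0,1], [0,2], [0,3], [0,4], [1,4], [2,3]

so the chain groups are C_0 ≅ Z^5, C_1 ≅ Z^6.

Boundary ∂_1: C_1 → C_0 maps an edge to its endpoints' difference, ∂[p,q] = q − p.
This gives a 5×6 integer matrix of rank 4; reducing to Smith normal form yields diagonal entries (1,1,1,1).

Computing H_k = (kernel of ∂_k) / (image of ∂_{k+1}):

  H_0: rank C_0 − rank ∂_1 = 5 − 4 = 1, and the invariant factors of ∂_1 are all 1, so H_0 ≅ Z.
  H_1: rank ker ∂_1 − rank ∂_2 = (6 − 4) − 0 = 2, and there is no ∂_2, so H_1 ≅ Z^2.

(K is a triangulation of a wedge of 2 circles.)

H_0 = Z,  H_1 = Z^2.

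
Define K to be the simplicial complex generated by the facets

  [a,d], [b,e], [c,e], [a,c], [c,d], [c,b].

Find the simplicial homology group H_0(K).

Take the total order a < b < c < d < e on the vertex set. Then K (dimension 1) consists of the simplices:

  0-simplices (5): a, b, c, d, e
  1-simplices (6): ac, ad, bc, be, cd, ce

so the chain groups are C_0 ≅ Z^5, C_1 ≅ Z^6.

∂_1: C_1 → C_0 maps an edge to its endpoints' difference, ∂[p,q] = q − p.
As a 5×6 matrix over Z this has rank 4, with invariant factors (1,1,1,1).

From H_k ≅ ker(∂_k) / im(∂_{k+1}) we obtain:

  H_0: rank C_0 − rank ∂_1 = 5 − 4 = 1, and the invariant factors of ∂_1 are all 1, so H_0 ≅ Z.

H_0 = Z.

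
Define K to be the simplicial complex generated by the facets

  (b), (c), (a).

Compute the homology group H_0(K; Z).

H_0 = Z^3.

K has 3 vertices.
rank ∂_0 = 0, rank ∂_1 = 0 ⇒ b_0 = 3 − 0 − 0 = 3. So H_0 = Z^3.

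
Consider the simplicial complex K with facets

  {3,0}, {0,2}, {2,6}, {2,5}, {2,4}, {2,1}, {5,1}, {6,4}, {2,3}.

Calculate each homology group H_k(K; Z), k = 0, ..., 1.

Fix the vertex order 0 < 1 < 2 < 3 < 4 < 5 < 6 and write every simplex with vertices in increasing order. Then dim K = 1 and the simplices of K are:

  0-simplices (7): [0], [1], [2], [3], [4], [5], [6]
  1-simplices (9): [0,2], [0,3], [1,2], [1,5], [2,3], [2,4], [2,5], [2,6], [4,6]

giving chain groups C_0 ≅ Z^7, C_1 ≅ Z^9.

∂_1: C_1 → C_0 sends each edge [p,q] (with p < q) to q − p.
The resulting 7×9 matrix has rank 6, and its Smith normal form has invariant factors (1,1,1,1,1,1).

From H_k ≅ ker(∂_k) / im(∂_{k+1}) we obtain:

  H_0: rank C_0 − rank ∂_1 = 7 − 6 = 1, and the invariant factors of ∂_1 are all 1, so H_0 = Z.
  H_1: rank ker ∂_1 − rank ∂_2 = (9 − 6) − 0 = 3, and there is no ∂_2, so H_1 = Z^3.

H_0 ≅ Z,  H_1 ≅ Z^3.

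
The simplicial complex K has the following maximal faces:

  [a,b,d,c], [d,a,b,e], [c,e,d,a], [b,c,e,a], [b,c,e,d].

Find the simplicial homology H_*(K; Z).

Fix the vertex order a < b < c < d < e and write every simplex with vertices in increasing order. Then dim K = 3 and the simplices of K are:

  0-simplices (5): a, b, c, d, e
  1-simplices (10): ab, ac, ad, ae, bc, bd, be, cd, ce, de
  2-simplices (10): abc, abd, abe, acd, ace, ade, bcd, bce, bde, cde
  3-simplices (5): abcd, abce, abde, acde, bcde

giving chain groups C_0 ≅ Z^5, C_1 ≅ Z^10, C_2 ≅ Z^10, C_3 ≅ Z^5.

Boundary ∂_1: C_1 → C_0 sends each edge [p,q] (with p < q) to q − p.
The resulting 5×10 matrix has rank 4, and its Smith normal form has invariant factors (1,1,1,1).

Boundary ∂_2: C_2 → C_1 sends each 2-simplex [p,q,r] to [q,r] − [p,r] + [p,q]. For instance
  ∂abe = be − ae + ab,
  ∂ace = ce − ae + ac.
The resulting 10×10 matrix has rank 6, and its Smith normal form has invariant factors (1,1,1,1,1,1).

Boundary ∂_3: C_3 → C_2 sends each 3-simplex σ to the alternating sum Σ_i (−1)^i (σ with its i-th vertex removed). For instance
  ∂bcde = cde − bde + bce − bcd,
  ∂abcd = bcd − acd + abd − abc.
This gives a 10×5 integer matrix of rank 4; reducing to Smith normal form yields diagonal entries (1,1,1,1).

Computing H_k = (kernel of ∂_k) / (image of ∂_{k+1}):

  H_0: rank C_0 − rank ∂_1 = 5 − 4 = 1, and the invariant factors of ∂_1 are all 1, so H_0 = Z.
  H_1: rank ker ∂_1 − rank ∂_2 = (10 − 4) − 6 = 0, and the invariant factors of ∂_2 are all 1, so H_1 = 0.
  H_2: rank ker ∂_2 − rank ∂_3 = (10 − 6) − 4 = 0, and the invariant factors of ∂_3 are all 1, so H_2 = 0.
  H_3: rank ker ∂_3 − rank ∂_4 = (5 − 4) − 0 = 1, and there is no ∂_4, so H_3 = Z.

As a check, the Euler characteristic is 5 − 10 + 10 − 5 = 0, which agrees with 1 − 0 + 0 − 1 = 0.

H_0 ≅ Z,  H_1 = 0,  H_2 = 0,  H_3 ≅ Z.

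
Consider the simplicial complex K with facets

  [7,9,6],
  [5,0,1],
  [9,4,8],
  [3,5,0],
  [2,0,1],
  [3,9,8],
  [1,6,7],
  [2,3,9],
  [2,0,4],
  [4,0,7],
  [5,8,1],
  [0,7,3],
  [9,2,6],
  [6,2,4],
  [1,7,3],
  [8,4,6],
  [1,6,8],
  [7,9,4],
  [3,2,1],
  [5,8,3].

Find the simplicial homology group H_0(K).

H_0 = Z.

Fix the vertex order 0 < 1 < 2 < 3 < 4 < 5 < 6 < 7 < 8 < 9 and write every simplex with vertices in increasing order. Then dim K = 2 and the simplices of K are:

  0-simplices (10): [0], [1], [2], [3], [4], [5], [6], [7], [8], [9]
  1-simplices (30): (30 of them)
  2-simplices (20): (20 of them)

so the chain groups are C_0 ≅ Z^10, C_1 ≅ Z^30, C_2 ≅ Z^20.

Boundary ∂_1: C_1 → C_0 is given by ∂[p,q] = [q] − [p].
This gives a 10×30 integer matrix of rank 9; reducing to Smith normal form yields diagonal entries (1,1,1,1,1,1,1,1,1).

Boundary ∂_2: C_2 → C_1 sends each 2-simplex [p,q,r] to [q,r] − [p,r] + [p,q]. For instance
  ∂[2,6,9] = [6,9] − [2,9] + [2,6],
  ∂[1,6,7] = [6,7] − [1,7] + [1,6].
The 30×20 boundary matrix has rank 20 and Smith normal form diag(1,1,1,1,1,1,1,1,1,1,1,1,1,1,1,1,1,1,1,2).

Computing H_k = (kernel of ∂_k) / (image of ∂_{k+1}):

  H_0: rank C_0 − rank ∂_1 = 10 − 9 = 1, and the invariant factors of ∂_1 are all 1, so H_0 ≅ Z.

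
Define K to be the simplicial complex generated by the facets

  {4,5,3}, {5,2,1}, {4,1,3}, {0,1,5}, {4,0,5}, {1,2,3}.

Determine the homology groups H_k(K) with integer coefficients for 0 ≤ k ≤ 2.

Order the vertices as 0 < 1 < 2 < 3 < 4 < 5. Listing each simplex with vertices in this order, K has dimension 2 with simplices:

  0-simplices (6): [0], [1], [2], [3], [4], [5]
  1-simplices (12): [0,1], [0,4], [0,5], [1,2], [1,3], [1,4], [1,5], [2,3], [2,5], [3,4], [3,5], [4,5]
  2-simplices (6): [0,1,5], [0,4,5], [1,2,3], [1,2,5], [1,3,4], [3,4,5]

Hence C_0 ≅ Z^6, C_1 ≅ Z^12, C_2 ≅ Z^6.

∂_1: C_1 → C_0 is given by ∂[p,q] = [q] − [p].
As a 6×12 matrix over Z this has rank 5, with invariant factors (1,1,1,1,1).

Boundary ∂_2: C_2 → C_1 sends each 2-simplex [p,q,r] to [q,r] − [p,r] + [p,q]. For instance
  ∂[1,3,4] = [3,4] − [1,4] + [1,3],
  ∂[3,4,5] = [4,5] − [3,5] + [3,4].
This gives a 12×6 integer matrix of rank 6; reducing to Smith normal form yields diagonal entries (1,1,1,1,1,1).

Computing H_k = (kernel of ∂_k) / (image of ∂_{k+1}):

  H_0: rank C_0 − rank ∂_1 = 6 − 5 = 1, and the invariant factors of ∂_1 are all 1, so H_0 ≅ Z.
  H_1: rank ker ∂_1 − rank ∂_2 = (12 − 5) − 6 = 1, and the invariant factors of ∂_2 are all 1, so H_1 ≅ Z.
  H_2: rank ker ∂_2 − rank ∂_3 = (6 − 6) − 0 = 0, and there is no ∂_3, so H_2 ≅ 0.

As a check, the Euler characteristic is 6 − 12 + 6 = 0, which agrees with 1 − 1 + 0 = 0.
(K is a triangulation of the cylinder S^1 x I.)

H_0 = Z,  H_1 = Z,  H_2 = 0.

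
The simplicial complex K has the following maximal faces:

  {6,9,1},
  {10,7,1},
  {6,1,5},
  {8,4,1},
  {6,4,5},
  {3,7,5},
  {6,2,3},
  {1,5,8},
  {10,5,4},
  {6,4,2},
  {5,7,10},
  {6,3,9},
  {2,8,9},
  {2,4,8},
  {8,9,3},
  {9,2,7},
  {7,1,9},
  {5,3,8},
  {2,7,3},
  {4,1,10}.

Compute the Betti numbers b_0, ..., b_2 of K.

Take the total order 1 < 2 < 3 < 4 < 5 < 6 < 7 < 8 < 9 < 10 on the vertex set. Then K (dimension 2) consists of the simplices:

  0-simplices (10): [1], [2], [3], [4], [5], [6], [7], [8], [9], [10]
  1-simplices (30): (30 of them)
  2-simplices (20): (20 of them)

giving chain groups C_0 ≅ Z^10, C_1 ≅ Z^30, C_2 ≅ Z^20.

The boundary map ∂_1: C_1 → C_0 sends each edge [p,q] (with p < q) to q − p.
As a 10×30 matrix over Z this has rank 9, with invariant factors (1,1,1,1,1,1,1,1,1).

∂_2: C_2 → C_1 maps a triangle to the signed sum of its edges. For instance
  ∂[3,5,7] = [5,7] − [3,7] + [3,5],
  ∂[1,4,8] = [4,8] − [1,8] + [1,4].
As a 30×20 matrix over Z this has rank 20, with invariant factors (1,1,1,1,1,1,1,1,1,1,1,1,1,1,1,1,1,1,1,2).

Computing H_k = (kernel of ∂_k) / (image of ∂_{k+1}):

  H_0: rank C_0 − rank ∂_1 = 10 − 9 = 1, and the invariant factors of ∂_1 are all 1, so H_0 ≅ Z.
  H_1: rank ker ∂_1 − rank ∂_2 = (30 − 9) − 20 = 1, and ∂_2 has invariant factor 2 > 1, so H_1 ≅ Z ⊕ Z/2.
  H_2: rank ker ∂_2 − rank ∂_3 = (20 − 20) − 0 = 0, and there is no ∂_3, so H_2 ≅ 0.

Hence the Betti numbers are b_0 = 1, b_1 = 1, b_2 = 0.

b_0 = 1, b_1 = 1, b_2 = 0.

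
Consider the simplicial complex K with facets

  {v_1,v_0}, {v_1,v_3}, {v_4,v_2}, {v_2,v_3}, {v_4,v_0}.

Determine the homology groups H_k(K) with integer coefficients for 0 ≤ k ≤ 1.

H_0 = Z,  H_1 = Z.

K has 5 vertices, 5 edges.
rank ∂_0 = 0, rank ∂_1 = 4 ⇒ b_0 = 5 − 0 − 4 = 1; all invariant factors of ∂_1 are 1 so no torsion. So H_0 = Z.
rank ∂_1 = 4, rank ∂_2 = 0 ⇒ b_1 = 5 − 4 − 0 = 1. So H_1 = Z.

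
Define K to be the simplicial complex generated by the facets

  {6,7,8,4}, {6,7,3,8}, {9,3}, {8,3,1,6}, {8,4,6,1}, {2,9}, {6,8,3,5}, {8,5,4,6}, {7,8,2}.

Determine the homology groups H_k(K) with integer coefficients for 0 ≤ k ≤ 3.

Take the total order 1 < 2 < 3 < 4 < 5 < 6 < 7 < 8 < 9 on the vertex set. Then K (dimension 3) consists of the simplices:

  0-simplices (9): [1], [2], [3], [4], [5], [6], [7], [8], [9]
  1-simplices (21): [1,3], [1,4], [1,6], [1,8], [2,7], [2,8], [2,9], [3,5], [3,6], [3,7], [3,8], [3,9], [4,5], [4,6], [4,7], [4,8], [5,6], [5,8], [6,7], [6,8], [7,8]
  2-simplices (18): [1,3,6], [1,3,8], [1,4,6], [1,4,8], [1,6,8], [2,7,8], [3,5,6], [3,5,8], [3,6,7], [3,6,8], [3,7,8], [4,5,6], [4,5,8], [4,6,7], [4,6,8], [4,7,8], [5,6,8], [6,7,8]
  3-simplices (6): [1,3,6,8], [1,4,6,8], [3,5,6,8], [3,6,7,8], [4,5,6,8], [4,6,7,8]

giving chain groups C_0 ≅ Z^9, C_1 ≅ Z^21, C_2 ≅ Z^18, C_3 ≅ Z^6.

Boundary ∂_1: C_1 → C_0 is given by ∂[p,q] = [q] − [p]. For instance
  ∂[4,6] = [6] − [4].
The resulting 9×21 matrix has rank 8, and its Smith normal form has invariant factors (1,1,1,1,1,1,1,1).

Boundary ∂_2: C_2 → C_1 sends each 2-simplex [p,q,r] to [q,r] − [p,r] + [p,q]. For instance
  ∂[4,5,8] = [5,8] − [4,8] + [4,5],
  ∂[1,4,6] = [4,6] − [1,6] + [1,4].
As a 21×18 matrix over Z this has rank 12, with invariant factors (1,1,1,1,1,1,1,1,1,1,1,1).

The boundary map ∂_3: C_3 → C_2 sends each 3-simplex σ to the alternating sum Σ_i (−1)^i (σ with its i-th vertex removed). For instance
  ∂[3,5,6,8] = [5,6,8] − [3,6,8] + [3,5,8] − [3,5,6],
  ∂[4,5,6,8] = [5,6,8] − [4,6,8] + [4,5,8] − [4,5,6].
This gives a 18×6 integer matrix of rank 6; reducing to Smith normal form yields diagonal entries (1,1,1,1,1,1).

Computing H_k = (kernel of ∂_k) / (image of ∂_{k+1}):

  H_0: rank C_0 − rank ∂_1 = 9 − 8 = 1, and the invariant factors of ∂_1 are all 1, so H_0 ≅ Z.
  H_1: rank ker ∂_1 − rank ∂_2 = (21 − 8) − 12 = 1, and the invariant factors of ∂_2 are all 1, so H_1 ≅ Z.
  H_2: rank ker ∂_2 − rank ∂_3 = (18 − 12) − 6 = 0, and the invariant factors of ∂_3 are all 1, so H_2 ≅ 0.
  H_3: rank ker ∂_3 − rank ∂_4 = (6 − 6) − 0 = 0, and there is no ∂_4, so H_3 ≅ 0.

As a check, the Euler characteristic is 9 − 21 + 18 − 6 = 0, which agrees with 1 − 1 + 0 − 0 = 0.

H_0 = Z,  H_1 = Z,  H_2 = 0,  H_3 = 0.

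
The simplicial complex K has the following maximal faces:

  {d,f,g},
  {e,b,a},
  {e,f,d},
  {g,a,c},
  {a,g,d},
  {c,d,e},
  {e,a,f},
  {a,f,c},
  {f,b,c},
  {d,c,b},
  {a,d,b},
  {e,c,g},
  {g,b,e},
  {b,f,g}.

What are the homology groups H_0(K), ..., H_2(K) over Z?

We work with the vertex ordering a < b < c < d < e < f < g. The simplices of K, each written with vertices in increasing order, are:

  0-simplices (7): a, b, c, d, e, f, g
  1-simplices (21): ab, ac, ad, ae, af, ag, bc, bd, be, bf, bg, cd, ce, cf, cg, de, df, dg, ef, eg, fg
  2-simplices (14): abd, abe, acf, acg, adg, aef, bcd, bcf, beg, bfg, cde, ceg, def, dfg

giving chain groups C_0 ≅ Z^7, C_1 ≅ Z^21, C_2 ≅ Z^14.

∂_1: C_1 → C_0 maps an edge to its endpoints' difference, ∂[p,q] = q − p. For instance
  ∂bc = c − b.
The 7×21 boundary matrix has rank 6 and Smith normal form diag(1,1,1,1,1,1).

The boundary map ∂_2: C_2 → C_1 maps a triangle to the signed sum of its edges. For instance
  ∂bcd = cd − bd + bc,
  ∂abe = be − ae + ab.
The 21×14 boundary matrix has rank 13 and Smith normal form diag(1,1,1,1,1,1,1,1,1,1,1,1,1).

Reading off H_k = ker ∂_k / im ∂_{k+1}:

  H_0: rank C_0 − rank ∂_1 = 7 − 6 = 1, and the invariant factors of ∂_1 are all 1, so H_0 ≅ Z.
  H_1: rank ker ∂_1 − rank ∂_2 = (21 − 6) − 13 = 2, and the invariant factors of ∂_2 are all 1, so H_1 ≅ Z^2.
  H_2: rank ker ∂_2 − rank ∂_3 = (14 − 13) − 0 = 1, and there is no ∂_3, so H_2 ≅ Z.

As a check, the Euler characteristic is 7 − 21 + 14 = 0, which agrees with 1 − 2 + 1 = 0.
(K is a triangulation of the torus T^2.)

H_0 = Z,  H_1 = Z^2,  H_2 = Z.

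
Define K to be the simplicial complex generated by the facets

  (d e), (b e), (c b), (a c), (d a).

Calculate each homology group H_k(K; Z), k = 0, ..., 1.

H_0 ≅ Z,  H_1 ≅ Z.

Fix the vertex order a < b < c < d < e and write every simplex with vertices in increasing order. Then dim K = 1 and the simplices of K are:

  0-simplices (5): a, b, c, d, e
  1-simplices (5): ac, ad, bc, be, de

Hence C_0 ≅ Z^5, C_1 ≅ Z^5.

The boundary map ∂_1: C_1 → C_0 sends each edge [p,q] (with p < q) to q − p. For instance
  ∂ac = c − a.
The 5×5 boundary matrix has rank 4 and Smith normal form diag(1,1,1,1).

Now H_k = ker ∂_k / im ∂_{k+1}, so:

  H_0: rank C_0 − rank ∂_1 = 5 − 4 = 1, and the invariant factors of ∂_1 are all 1, so H_0 ≅ Z.
  H_1: rank ker ∂_1 − rank ∂_2 = (5 − 4) − 0 = 1, and there is no ∂_2, so H_1 ≅ Z.

As a check, the Euler characteristic is 5 − 5 = 0, which agrees with 1 − 1 = 0.
(K is a triangulation of the circle S^1.)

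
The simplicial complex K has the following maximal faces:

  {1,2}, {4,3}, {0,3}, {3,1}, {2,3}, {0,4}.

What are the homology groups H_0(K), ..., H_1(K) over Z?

Order the vertices as 0 < 1 < 2 < 3 < 4. Listing each simplex with vertices in this order, K has dimension 1 with simplices:

  0-simplices (5): [0], [1], [2], [3], [4]
  1-simplices (6): [0,3], [0,4], [1,2], [1,3], [2,3], [3,4]

Hence C_0 ≅ Z^5, C_1 ≅ Z^6.

The boundary map ∂_1: C_1 → C_0 sends each edge [p,q] (with p < q) to q − p. For instance
  ∂[0,4] = [4] − [0].
The resulting 5×6 matrix has rank 4, and its Smith normal form has invariant factors (1,1,1,1).

Now H_k = ker ∂_k / im ∂_{k+1}, so:

  H_0: rank C_0 − rank ∂_1 = 5 − 4 = 1, and the invariant factors of ∂_1 are all 1, so H_0 ≅ Z.
  H_1: rank ker ∂_1 − rank ∂_2 = (6 − 4) − 0 = 2, and there is no ∂_2, so H_1 ≅ Z^2.

H_0 = Z,  H_1 = Z^2.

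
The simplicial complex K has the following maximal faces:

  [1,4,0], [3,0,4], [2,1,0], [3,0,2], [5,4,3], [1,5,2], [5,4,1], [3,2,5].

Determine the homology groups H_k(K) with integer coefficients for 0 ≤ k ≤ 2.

K has 6 vertices, 12 edges, 8 triangles.
rank ∂_0 = 0, rank ∂_1 = 5 ⇒ b_0 = 6 − 0 − 5 = 1; all invariant factors of ∂_1 are 1 so no torsion. So H_0 = Z.
rank ∂_1 = 5, rank ∂_2 = 7 ⇒ b_1 = 12 − 5 − 7 = 0; all invariant factors of ∂_2 are 1 so no torsion. So H_1 = 0.
rank ∂_2 = 7, rank ∂_3 = 0 ⇒ b_2 = 8 − 7 − 0 = 1. So H_2 = Z.

H_0 ≅ Z,  H_1 = 0,  H_2 ≅ Z.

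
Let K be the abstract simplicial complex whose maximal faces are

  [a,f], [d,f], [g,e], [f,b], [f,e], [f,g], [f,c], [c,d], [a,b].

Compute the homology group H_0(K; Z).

Order the vertices as a < b < c < d < e < f < g. Listing each simplex with vertices in this order, K has dimension 1 with simplices:

  0-simplices (7): a, b, c, d, e, f, g
  1-simplices (9): ab, af, bf, cd, cf, df, ef, eg, fg

Hence C_0 ≅ Z^7, C_1 ≅ Z^9.

∂_1: C_1 → C_0 is given by ∂[p,q] = [q] − [p]. For instance
  ∂fg = g − f.
The resulting 7×9 matrix has rank 6, and its Smith normal form has invariant factors (1,1,1,1,1,1).

From H_k ≅ ker(∂_k) / im(∂_{k+1}) we obtain:

  H_0: rank C_0 − rank ∂_1 = 7 − 6 = 1, and the invariant factors of ∂_1 are all 1, so H_0 = Z.

H_0 = Z.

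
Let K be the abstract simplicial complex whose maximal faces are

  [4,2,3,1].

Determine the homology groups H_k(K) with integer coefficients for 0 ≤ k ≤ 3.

Take the total order 1 < 2 < 3 < 4 on the vertex set. Then K (dimension 3) consists of the simplices:

  0-simplices (4): [1], [2], [3], [4]
  1-simplices (6): [1,2], [1,3], [1,4], [2,3], [2,4], [3,4]
  2-simplices (4): [1,2,3], [1,2,4], [1,3,4], [2,3,4]
  3-simplices (1): [1,2,3,4]

Hence C_0 ≅ Z^4, C_1 ≅ Z^6, C_2 ≅ Z^4, C_3 ≅ Z^1.

∂_1: C_1 → C_0 sends each edge [p,q] (with p < q) to q − p.
The resulting 4×6 matrix has rank 3, and its Smith normal form has invariant factors (1,1,1).

Boundary ∂_2: C_2 → C_1 acts by ∂[p,q,r] = [q,r] − [p,r] + [p,q]. For instance
  ∂[1,3,4] = [3,4] − [1,4] + [1,3],
  ∂[1,2,4] = [2,4] − [1,4] + [1,2].
The resulting 6×4 matrix has rank 3, and its Smith normal form has invariant factors (1,1,1).

The boundary map ∂_3: C_3 → C_2 sends each 3-simplex σ to the alternating sum Σ_i (−1)^i (σ with its i-th vertex removed). For instance
  ∂[1,2,3,4] = [2,3,4] − [1,3,4] + [1,2,4] − [1,2,3].
The resulting 4×1 matrix has rank 1, and its Smith normal form has invariant factors (1).

From H_k ≅ ker(∂_k) / im(∂_{k+1}) we obtain:

  H_0: rank C_0 − rank ∂_1 = 4 − 3 = 1, and the invariant factors of ∂_1 are all 1, so H_0 = Z.
  H_1: rank ker ∂_1 − rank ∂_2 = (6 − 3) − 3 = 0, and the invariant factors of ∂_2 are all 1, so H_1 = 0.
  H_2: rank ker ∂_2 − rank ∂_3 = (4 − 3) − 1 = 0, and the invariant factors of ∂_3 are all 1, so H_2 = 0.
  H_3: rank ker ∂_3 − rank ∂_4 = (1 − 1) − 0 = 0, and there is no ∂_4, so H_3 = 0.

H_0 ≅ Z,  H_1 = 0,  H_2 = 0,  H_3 = 0.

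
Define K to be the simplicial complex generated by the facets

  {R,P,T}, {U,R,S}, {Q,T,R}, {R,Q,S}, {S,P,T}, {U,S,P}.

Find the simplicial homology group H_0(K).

We work with the vertex ordering P < Q < R < S < T < U. The simplices of K, each written with vertices in increasing order, are:

  0-simplices (6): P, Q, R, S, T, U
  1-simplices (12): PR, PS, PT, PU, QR, QS, QT, RS, RT, RU, ST, SU
  2-simplices (6): PRT, PST, PSU, QRS, QRT, RSU

Hence C_0 ≅ Z^6, C_1 ≅ Z^12, C_2 ≅ Z^6.

Boundary ∂_1: C_1 → C_0 sends each edge [p,q] (with p < q) to q − p. For instance
  ∂SU = U − S.
This gives a 6×12 integer matrix of rank 5; reducing to Smith normal form yields diagonal entries (1,1,1,1,1).

∂_2: C_2 → C_1 acts by ∂[p,q,r] = [q,r] − [p,r] + [p,q]. For instance
  ∂PSU = SU − PU + PS,
  ∂RSU = SU − RU + RS.
The 12×6 boundary matrix has rank 6 and Smith normal form diag(1,1,1,1,1,1).

Computing H_k = (kernel of ∂_k) / (image of ∂_{k+1}):

  H_0: rank C_0 − rank ∂_1 = 6 − 5 = 1, and the invariant factors of ∂_1 are all 1, so H_0 = Z.

H_0 ≅ Z.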